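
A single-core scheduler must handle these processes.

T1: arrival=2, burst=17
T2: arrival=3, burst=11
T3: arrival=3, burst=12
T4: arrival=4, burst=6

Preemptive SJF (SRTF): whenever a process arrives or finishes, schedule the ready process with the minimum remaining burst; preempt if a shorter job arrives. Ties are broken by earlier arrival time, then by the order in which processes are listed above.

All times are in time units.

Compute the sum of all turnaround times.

98

Gantt: | idle 0-2 | T1 2-3 | T2 3-4 | T4 4-10 | T2 10-20 | T3 20-32 | T1 32-48 |
Completion: T1=48  T2=20  T3=32  T4=10
Turnaround (C−A): T1=46  T2=17  T3=29  T4=6
Turnaround = completion − arrival: T1=46, T2=17, T3=29, T4=6
Total turnaround = 46 + 17 + 29 + 6 = 98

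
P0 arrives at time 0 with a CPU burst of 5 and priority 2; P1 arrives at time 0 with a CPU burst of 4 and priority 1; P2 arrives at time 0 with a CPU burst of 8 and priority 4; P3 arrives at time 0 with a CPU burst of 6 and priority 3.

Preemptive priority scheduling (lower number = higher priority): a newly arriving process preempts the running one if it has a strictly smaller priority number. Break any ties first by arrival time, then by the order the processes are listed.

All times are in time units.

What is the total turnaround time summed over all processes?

Schedule: | P1 0-4 | P0 4-9 | P3 9-15 | P2 15-23 |
Completion: P0=9  P1=4  P2=23  P3=15
Turnaround = completion − arrival: P0=9, P1=4, P2=23, P3=15
Total turnaround = 9 + 4 + 23 + 15 = 51

51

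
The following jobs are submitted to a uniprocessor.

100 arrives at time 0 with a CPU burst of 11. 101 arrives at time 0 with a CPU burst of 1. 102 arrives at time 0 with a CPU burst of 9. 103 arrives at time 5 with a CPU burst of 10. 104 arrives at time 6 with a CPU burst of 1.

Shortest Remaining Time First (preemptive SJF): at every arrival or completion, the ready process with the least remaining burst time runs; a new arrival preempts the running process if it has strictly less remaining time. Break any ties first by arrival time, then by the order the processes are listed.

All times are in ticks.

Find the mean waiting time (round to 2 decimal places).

5.80

Timeline: | 101 0-1 | 102 1-6 | 104 6-7 | 102 7-11 | 103 11-21 | 100 21-32 |
Completion: 100=32  101=1  102=11  103=21  104=7
Turnaround (C−A): 100=32  101=1  102=11  103=16  104=1
Waiting times: 100=21, 101=0, 102=2, 103=6, 104=0
Average waiting = (21+0+2+6+0) / 5 = 29/5 = 5.80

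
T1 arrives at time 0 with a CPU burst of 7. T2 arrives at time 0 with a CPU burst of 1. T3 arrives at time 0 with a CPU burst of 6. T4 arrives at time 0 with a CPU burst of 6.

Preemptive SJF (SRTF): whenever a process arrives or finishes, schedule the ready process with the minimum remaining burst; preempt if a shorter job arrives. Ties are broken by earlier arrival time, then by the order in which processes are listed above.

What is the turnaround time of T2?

1

Timeline: | T2 0-1 | T3 1-7 | T4 7-13 | T1 13-20 |
Completion: T1=20  T2=1  T3=7  T4=13
Turnaround (C−A): T1=20  T2=1  T3=7  T4=13
Turnaround(T2) = completion − arrival = 1 − 0 = 1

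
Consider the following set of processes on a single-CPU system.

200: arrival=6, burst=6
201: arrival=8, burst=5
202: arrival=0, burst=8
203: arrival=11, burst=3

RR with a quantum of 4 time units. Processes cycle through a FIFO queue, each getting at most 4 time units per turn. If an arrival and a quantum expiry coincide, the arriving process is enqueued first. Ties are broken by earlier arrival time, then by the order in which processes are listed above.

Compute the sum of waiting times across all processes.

Timeline: | 202 0-8 | 200 8-12 | 201 12-16 | 203 16-19 | 200 19-21 | 201 21-22 |
Completion: 200=21  201=22  202=8  203=19
Turnaround (C−A): 200=15  201=14  202=8  203=8
Waiting = turnaround − burst: 200=9, 201=9, 202=0, 203=5
Total waiting = 9 + 9 + 0 + 5 = 23

23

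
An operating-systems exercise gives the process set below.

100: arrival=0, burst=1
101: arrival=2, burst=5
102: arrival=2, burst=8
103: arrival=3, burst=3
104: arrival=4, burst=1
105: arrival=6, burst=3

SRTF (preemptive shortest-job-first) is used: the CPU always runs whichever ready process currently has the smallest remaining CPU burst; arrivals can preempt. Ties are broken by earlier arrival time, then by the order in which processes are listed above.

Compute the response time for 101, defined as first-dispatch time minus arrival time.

0

Gantt: | 100 0-1 | idle 1-2 | 101 2-3 | 103 3-4 | 104 4-5 | 103 5-7 | 105 7-10 | 101 10-14 | 102 14-22 |
Completion: 100=1  101=14  102=22  103=7  104=5  105=10
Turnaround (C−A): 100=1  101=12  102=20  103=4  104=1  105=4
Response(101) = first start − arrival = 2 − 2 = 0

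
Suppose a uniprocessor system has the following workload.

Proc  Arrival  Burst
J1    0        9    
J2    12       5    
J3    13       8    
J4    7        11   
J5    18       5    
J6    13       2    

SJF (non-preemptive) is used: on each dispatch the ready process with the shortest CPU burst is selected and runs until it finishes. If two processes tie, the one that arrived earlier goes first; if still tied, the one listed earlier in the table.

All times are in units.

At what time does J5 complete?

32

Gantt: | J1 0-9 | J4 9-20 | J6 20-22 | J2 22-27 | J5 27-32 | J3 32-40 |
Completion: J1=9  J2=27  J3=40  J4=20  J5=32  J6=22
Turnaround (C−A): J1=9  J2=15  J3=27  J4=13  J5=14  J6=9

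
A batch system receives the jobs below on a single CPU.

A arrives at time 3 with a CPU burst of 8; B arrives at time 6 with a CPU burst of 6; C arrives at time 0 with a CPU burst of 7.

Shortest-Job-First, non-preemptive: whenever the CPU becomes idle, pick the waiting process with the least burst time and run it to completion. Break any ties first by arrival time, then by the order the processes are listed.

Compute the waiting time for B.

Gantt: | C 0-7 | B 7-13 | A 13-21 |
Completion: A=21  B=13  C=7
Turnaround (C−A): A=18  B=7  C=7
Waiting(B) = turnaround − burst = 7 − 6 = 1

1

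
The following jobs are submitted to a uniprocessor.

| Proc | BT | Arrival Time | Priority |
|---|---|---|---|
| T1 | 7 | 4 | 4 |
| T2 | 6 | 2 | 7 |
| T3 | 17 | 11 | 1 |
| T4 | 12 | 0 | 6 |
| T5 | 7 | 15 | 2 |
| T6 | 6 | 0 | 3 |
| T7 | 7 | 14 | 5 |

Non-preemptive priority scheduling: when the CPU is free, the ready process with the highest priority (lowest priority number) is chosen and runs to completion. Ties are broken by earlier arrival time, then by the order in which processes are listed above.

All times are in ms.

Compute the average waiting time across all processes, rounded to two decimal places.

20.00

Timeline: | T6 0-6 | T1 6-13 | T3 13-30 | T5 30-37 | T7 37-44 | T4 44-56 | T2 56-62 |
Completion: T1=13  T2=62  T3=30  T4=56  T5=37  T6=6  T7=44
Turnaround (C−A): T1=9  T2=60  T3=19  T4=56  T5=22  T6=6  T7=30
Waiting times: T1=2, T2=54, T3=2, T4=44, T5=15, T6=0, T7=23
Average waiting = (2+54+2+44+15+0+23) / 7 = 140/7 = 20.00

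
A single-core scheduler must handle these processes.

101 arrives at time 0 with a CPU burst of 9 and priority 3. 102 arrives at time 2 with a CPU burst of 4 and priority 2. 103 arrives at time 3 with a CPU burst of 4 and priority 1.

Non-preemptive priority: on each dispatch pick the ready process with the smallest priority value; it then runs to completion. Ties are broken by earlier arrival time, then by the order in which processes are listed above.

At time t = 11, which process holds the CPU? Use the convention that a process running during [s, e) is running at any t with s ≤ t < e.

Schedule: | 101 0-9 | 103 9-13 | 102 13-17 |
Completion: 101=9  102=17  103=13

103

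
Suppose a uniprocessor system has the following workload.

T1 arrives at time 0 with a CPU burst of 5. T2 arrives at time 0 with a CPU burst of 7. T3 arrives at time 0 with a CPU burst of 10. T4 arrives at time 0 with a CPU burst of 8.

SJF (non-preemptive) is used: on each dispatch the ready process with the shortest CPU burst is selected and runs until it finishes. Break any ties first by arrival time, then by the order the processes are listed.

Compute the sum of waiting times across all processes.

Timeline: | T1 0-5 | T2 5-12 | T4 12-20 | T3 20-30 |
Completion: T1=5  T2=12  T3=30  T4=20
Turnaround (C−A): T1=5  T2=12  T3=30  T4=20
Waiting = turnaround − burst: T1=0, T2=5, T3=20, T4=12
Total waiting = 0 + 5 + 20 + 12 = 37

37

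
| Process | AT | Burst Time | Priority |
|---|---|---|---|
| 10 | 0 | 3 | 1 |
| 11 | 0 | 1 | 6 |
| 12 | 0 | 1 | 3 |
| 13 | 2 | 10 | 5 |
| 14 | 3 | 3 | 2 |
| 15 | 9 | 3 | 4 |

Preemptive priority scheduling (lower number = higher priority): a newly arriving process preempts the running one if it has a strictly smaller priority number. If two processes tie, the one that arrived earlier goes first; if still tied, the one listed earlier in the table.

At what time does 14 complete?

Schedule: | 10 0-3 | 14 3-6 | 12 6-7 | 13 7-9 | 15 9-12 | 13 12-20 | 11 20-21 |
Completion: 10=3  11=21  12=7  13=20  14=6  15=12

6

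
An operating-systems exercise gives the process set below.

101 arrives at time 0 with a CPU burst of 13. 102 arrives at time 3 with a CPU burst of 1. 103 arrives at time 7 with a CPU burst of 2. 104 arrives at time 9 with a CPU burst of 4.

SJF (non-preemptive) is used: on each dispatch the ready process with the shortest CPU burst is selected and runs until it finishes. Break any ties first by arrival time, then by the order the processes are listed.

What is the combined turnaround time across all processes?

Schedule: | 101 0-13 | 102 13-14 | 103 14-16 | 104 16-20 |
Completion: 101=13  102=14  103=16  104=20
Turnaround (C−A): 101=13  102=11  103=9  104=11
Turnaround = completion − arrival: 101=13, 102=11, 103=9, 104=11
Total turnaround = 13 + 11 + 9 + 11 = 44

44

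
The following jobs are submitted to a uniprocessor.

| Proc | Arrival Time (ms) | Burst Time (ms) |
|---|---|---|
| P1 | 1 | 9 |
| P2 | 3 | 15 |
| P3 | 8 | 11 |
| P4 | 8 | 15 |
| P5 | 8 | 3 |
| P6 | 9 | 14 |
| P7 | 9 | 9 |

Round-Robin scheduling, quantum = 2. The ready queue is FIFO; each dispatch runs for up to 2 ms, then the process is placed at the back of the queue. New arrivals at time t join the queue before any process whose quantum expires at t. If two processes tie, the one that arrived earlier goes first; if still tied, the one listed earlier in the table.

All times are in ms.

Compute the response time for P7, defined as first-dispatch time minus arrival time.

10

Timeline: | idle 0-1 | P1 1-3 | P2 3-5 | P1 5-7 | P2 7-9 | P1 9-11 | P3 11-13 | P4 13-15 | P5 15-17 | P6 17-19 | P7 19-21 | P2 21-23 | P1 23-25 | P3 25-27 | P4 27-29 | P5 29-30 | P6 30-32 | P7 32-34 | P2 34-36 | P1 36-37 | P3 37-39 | P4 39-41 | P6 41-43 | P7 43-45 | P2 45-47 | P3 47-49 | P4 49-51 | P6 51-53 | P7 53-55 | P2 55-57 | P3 57-59 | P4 59-61 | P6 61-63 | P7 63-64 | P2 64-66 | P3 66-67 | P4 67-69 | P6 69-71 | P2 71-72 | P4 72-74 | P6 74-76 | P4 76-77 |
Completion: P1=37  P2=72  P3=67  P4=77  P5=30  P6=76  P7=64
Turnaround (C−A): P1=36  P2=69  P3=59  P4=69  P5=22  P6=67  P7=55
Response(P7) = first start − arrival = 19 − 9 = 10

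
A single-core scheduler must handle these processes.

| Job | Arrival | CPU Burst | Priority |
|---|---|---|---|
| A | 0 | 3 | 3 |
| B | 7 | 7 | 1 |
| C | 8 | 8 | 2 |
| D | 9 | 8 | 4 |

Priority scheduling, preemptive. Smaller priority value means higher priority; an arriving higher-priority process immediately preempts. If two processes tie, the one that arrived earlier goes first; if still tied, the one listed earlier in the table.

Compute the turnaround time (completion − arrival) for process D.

21

Timeline: | A 0-3 | idle 3-7 | B 7-14 | C 14-22 | D 22-30 |
Completion: A=3  B=14  C=22  D=30
Turnaround(D) = completion − arrival = 30 − 9 = 21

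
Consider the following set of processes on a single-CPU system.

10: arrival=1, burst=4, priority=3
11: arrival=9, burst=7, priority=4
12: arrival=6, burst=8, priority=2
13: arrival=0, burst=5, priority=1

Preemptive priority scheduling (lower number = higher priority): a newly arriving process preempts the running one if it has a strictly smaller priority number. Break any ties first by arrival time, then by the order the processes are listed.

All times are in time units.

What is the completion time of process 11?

24

Schedule: | 13 0-5 | 10 5-6 | 12 6-14 | 10 14-17 | 11 17-24 |
Completion: 10=17  11=24  12=14  13=5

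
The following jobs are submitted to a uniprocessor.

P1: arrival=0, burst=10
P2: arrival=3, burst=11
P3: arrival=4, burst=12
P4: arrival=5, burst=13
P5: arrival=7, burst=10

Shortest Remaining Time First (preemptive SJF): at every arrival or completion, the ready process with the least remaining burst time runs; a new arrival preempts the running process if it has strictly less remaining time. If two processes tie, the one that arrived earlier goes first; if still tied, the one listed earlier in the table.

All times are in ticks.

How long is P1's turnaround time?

Schedule: | P1 0-10 | P5 10-20 | P2 20-31 | P3 31-43 | P4 43-56 |
Completion: P1=10  P2=31  P3=43  P4=56  P5=20
Turnaround(P1) = completion − arrival = 10 − 0 = 10

10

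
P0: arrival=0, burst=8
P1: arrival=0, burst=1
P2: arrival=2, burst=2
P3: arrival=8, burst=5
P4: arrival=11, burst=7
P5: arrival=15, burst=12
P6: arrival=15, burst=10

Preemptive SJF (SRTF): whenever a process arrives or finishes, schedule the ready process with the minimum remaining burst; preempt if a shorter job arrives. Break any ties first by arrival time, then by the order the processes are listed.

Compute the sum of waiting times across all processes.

Timeline: | P1 0-1 | P0 1-2 | P2 2-4 | P0 4-11 | P3 11-16 | P4 16-23 | P6 23-33 | P5 33-45 |
Completion: P0=11  P1=1  P2=4  P3=16  P4=23  P5=45  P6=33
Turnaround (C−A): P0=11  P1=1  P2=2  P3=8  P4=12  P5=30  P6=18
Waiting = turnaround − burst: P0=3, P1=0, P2=0, P3=3, P4=5, P5=18, P6=8
Total waiting = 3 + 0 + 0 + 3 + 5 + 18 + 8 = 37

37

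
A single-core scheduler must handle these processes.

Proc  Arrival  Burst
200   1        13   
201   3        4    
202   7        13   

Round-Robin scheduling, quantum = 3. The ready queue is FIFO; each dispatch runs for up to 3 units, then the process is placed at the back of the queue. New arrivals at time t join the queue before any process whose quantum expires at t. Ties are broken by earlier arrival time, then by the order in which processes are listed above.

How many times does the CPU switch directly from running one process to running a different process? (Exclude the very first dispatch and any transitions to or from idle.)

Schedule: | idle 0-1 | 200 1-4 | 201 4-7 | 200 7-10 | 202 10-13 | 201 13-14 | 200 14-17 | 202 17-20 | 200 20-23 | 202 23-26 | 200 26-27 | 202 27-31 |
Completion: 200=27  201=14  202=31
Turnaround (C−A): 200=26  201=11  202=24

10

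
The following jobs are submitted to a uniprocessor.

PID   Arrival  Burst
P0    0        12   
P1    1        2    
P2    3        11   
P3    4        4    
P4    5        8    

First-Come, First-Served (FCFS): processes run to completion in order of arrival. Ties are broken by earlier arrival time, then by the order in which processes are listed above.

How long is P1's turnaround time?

13

Gantt: | P0 0-12 | P1 12-14 | P2 14-25 | P3 25-29 | P4 29-37 |
Completion: P0=12  P1=14  P2=25  P3=29  P4=37
Turnaround(P1) = completion − arrival = 14 − 1 = 13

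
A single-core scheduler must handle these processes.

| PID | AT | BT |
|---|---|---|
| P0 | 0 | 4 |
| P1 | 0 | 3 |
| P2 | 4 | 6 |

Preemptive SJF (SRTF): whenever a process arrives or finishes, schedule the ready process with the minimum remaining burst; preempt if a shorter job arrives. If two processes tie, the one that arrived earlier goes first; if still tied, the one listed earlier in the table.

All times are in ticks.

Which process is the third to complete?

Timeline: | P1 0-3 | P0 3-7 | P2 7-13 |
Completion: P0=7  P1=3  P2=13
Turnaround (C−A): P0=7  P1=3  P2=9
Finish order: P1 → P0 → P2

P2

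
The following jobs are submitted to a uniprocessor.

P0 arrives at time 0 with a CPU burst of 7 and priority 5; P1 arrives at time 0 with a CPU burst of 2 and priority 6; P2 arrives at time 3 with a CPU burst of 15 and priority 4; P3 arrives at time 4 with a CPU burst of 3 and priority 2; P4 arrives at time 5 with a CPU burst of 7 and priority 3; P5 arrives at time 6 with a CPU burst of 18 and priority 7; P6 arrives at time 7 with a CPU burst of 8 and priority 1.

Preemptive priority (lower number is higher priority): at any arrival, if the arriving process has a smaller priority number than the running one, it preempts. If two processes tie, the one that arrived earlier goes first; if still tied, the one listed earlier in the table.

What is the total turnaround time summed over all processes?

197

Timeline: | P0 0-3 | P2 3-4 | P3 4-7 | P6 7-15 | P4 15-22 | P2 22-36 | P0 36-40 | P1 40-42 | P5 42-60 |
Completion: P0=40  P1=42  P2=36  P3=7  P4=22  P5=60  P6=15
Turnaround = completion − arrival: P0=40, P1=42, P2=33, P3=3, P4=17, P5=54, P6=8
Total turnaround = 40 + 42 + 33 + 3 + 17 + 54 + 8 = 197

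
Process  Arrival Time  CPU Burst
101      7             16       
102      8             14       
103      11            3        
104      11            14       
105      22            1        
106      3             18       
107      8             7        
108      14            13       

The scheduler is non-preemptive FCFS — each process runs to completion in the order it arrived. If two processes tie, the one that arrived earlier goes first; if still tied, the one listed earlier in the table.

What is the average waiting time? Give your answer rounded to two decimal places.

38.75

Gantt: | idle 0-3 | 106 3-21 | 101 21-37 | 102 37-51 | 107 51-58 | 103 58-61 | 104 61-75 | 108 75-88 | 105 88-89 |
Completion: 101=37  102=51  103=61  104=75  105=89  106=21  107=58  108=88
Waiting times: 101=14, 102=29, 103=47, 104=50, 105=66, 106=0, 107=43, 108=61
Average waiting = (14+29+47+50+66+0+43+61) / 8 = 310/8 = 38.75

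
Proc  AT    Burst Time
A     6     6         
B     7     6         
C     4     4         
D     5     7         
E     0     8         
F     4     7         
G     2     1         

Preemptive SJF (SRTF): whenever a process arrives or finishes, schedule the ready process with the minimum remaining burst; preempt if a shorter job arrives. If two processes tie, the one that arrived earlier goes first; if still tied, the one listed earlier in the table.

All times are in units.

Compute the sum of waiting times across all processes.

72

Schedule: | E 0-2 | G 2-3 | E 3-4 | C 4-8 | E 8-13 | A 13-19 | B 19-25 | F 25-32 | D 32-39 |
Completion: A=19  B=25  C=8  D=39  E=13  F=32  G=3
Waiting = turnaround − burst: A=7, B=12, C=0, D=27, E=5, F=21, G=0
Total waiting = 7 + 12 + 0 + 27 + 5 + 21 + 0 = 72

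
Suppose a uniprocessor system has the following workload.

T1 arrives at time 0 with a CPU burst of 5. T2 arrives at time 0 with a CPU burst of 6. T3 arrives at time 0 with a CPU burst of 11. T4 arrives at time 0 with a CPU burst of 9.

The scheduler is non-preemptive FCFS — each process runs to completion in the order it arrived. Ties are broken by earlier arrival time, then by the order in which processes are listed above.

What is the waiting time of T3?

11

Timeline: | T1 0-5 | T2 5-11 | T3 11-22 | T4 22-31 |
Completion: T1=5  T2=11  T3=22  T4=31
Turnaround (C−A): T1=5  T2=11  T3=22  T4=31
Waiting(T3) = turnaround − burst = 22 − 11 = 11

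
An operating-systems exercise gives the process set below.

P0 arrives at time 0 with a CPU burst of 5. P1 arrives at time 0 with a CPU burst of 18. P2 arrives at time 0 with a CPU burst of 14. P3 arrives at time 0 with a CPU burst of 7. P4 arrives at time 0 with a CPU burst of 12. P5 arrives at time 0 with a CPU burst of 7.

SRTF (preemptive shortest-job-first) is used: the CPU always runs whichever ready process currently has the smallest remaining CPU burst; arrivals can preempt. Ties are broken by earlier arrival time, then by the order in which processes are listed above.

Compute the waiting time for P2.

31

Timeline: | P0 0-5 | P3 5-12 | P5 12-19 | P4 19-31 | P2 31-45 | P1 45-63 |
Completion: P0=5  P1=63  P2=45  P3=12  P4=31  P5=19
Turnaround (C−A): P0=5  P1=63  P2=45  P3=12  P4=31  P5=19
Waiting(P2) = turnaround − burst = 45 − 14 = 31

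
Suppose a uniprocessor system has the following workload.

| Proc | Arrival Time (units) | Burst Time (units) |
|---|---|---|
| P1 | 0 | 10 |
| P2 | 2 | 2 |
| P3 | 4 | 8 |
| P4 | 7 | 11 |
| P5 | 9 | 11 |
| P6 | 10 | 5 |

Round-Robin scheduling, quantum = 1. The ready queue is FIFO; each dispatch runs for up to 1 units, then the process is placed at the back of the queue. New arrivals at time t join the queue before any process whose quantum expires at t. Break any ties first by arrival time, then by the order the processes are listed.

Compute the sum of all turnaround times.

Schedule: | P1 0-2 | P2 2-3 | P1 3-4 | P2 4-5 | P3 5-6 | P1 6-7 | P3 7-8 | P4 8-9 | P1 9-10 | P3 10-11 | P5 11-12 | P4 12-13 | P6 13-14 | P1 14-15 | P3 15-16 | P5 16-17 | P4 17-18 | P6 18-19 | P1 19-20 | P3 20-21 | P5 21-22 | P4 22-23 | P6 23-24 | P1 24-25 | P3 25-26 | P5 26-27 | P4 27-28 | P6 28-29 | P1 29-30 | P3 30-31 | P5 31-32 | P4 32-33 | P6 33-34 | P1 34-35 | P3 35-36 | P5 36-37 | P4 37-38 | P5 38-39 | P4 39-40 | P5 40-41 | P4 41-42 | P5 42-43 | P4 43-44 | P5 44-45 | P4 45-46 | P5 46-47 |
Completion: P1=35  P2=5  P3=36  P4=46  P5=47  P6=34
Turnaround (C−A): P1=35  P2=3  P3=32  P4=39  P5=38  P6=24
Turnaround = completion − arrival: P1=35, P2=3, P3=32, P4=39, P5=38, P6=24
Total turnaround = 35 + 3 + 32 + 39 + 38 + 24 = 171

171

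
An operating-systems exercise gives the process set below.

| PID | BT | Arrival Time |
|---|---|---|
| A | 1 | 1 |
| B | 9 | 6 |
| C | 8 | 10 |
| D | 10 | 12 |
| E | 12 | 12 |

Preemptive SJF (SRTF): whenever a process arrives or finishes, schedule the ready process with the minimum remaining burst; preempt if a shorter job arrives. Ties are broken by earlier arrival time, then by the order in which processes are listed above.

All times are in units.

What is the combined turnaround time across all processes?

77

Gantt: | idle 0-1 | A 1-2 | idle 2-6 | B 6-15 | C 15-23 | D 23-33 | E 33-45 |
Completion: A=2  B=15  C=23  D=33  E=45
Turnaround = completion − arrival: A=1, B=9, C=13, D=21, E=33
Total turnaround = 1 + 9 + 13 + 21 + 33 = 77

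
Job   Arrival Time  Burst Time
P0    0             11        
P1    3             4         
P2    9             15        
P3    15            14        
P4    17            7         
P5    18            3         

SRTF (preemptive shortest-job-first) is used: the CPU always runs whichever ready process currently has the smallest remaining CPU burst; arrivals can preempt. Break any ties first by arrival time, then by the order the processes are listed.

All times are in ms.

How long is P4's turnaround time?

10

Schedule: | P0 0-3 | P1 3-7 | P0 7-15 | P3 15-17 | P4 17-18 | P5 18-21 | P4 21-27 | P3 27-39 | P2 39-54 |
Completion: P0=15  P1=7  P2=54  P3=39  P4=27  P5=21
Turnaround(P4) = completion − arrival = 27 − 17 = 10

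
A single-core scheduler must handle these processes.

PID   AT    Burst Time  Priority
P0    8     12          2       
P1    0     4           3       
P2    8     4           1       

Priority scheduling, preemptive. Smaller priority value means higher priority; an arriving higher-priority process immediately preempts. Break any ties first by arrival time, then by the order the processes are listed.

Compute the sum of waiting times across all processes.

Schedule: | P1 0-4 | idle 4-8 | P2 8-12 | P0 12-24 |
Completion: P0=24  P1=4  P2=12
Waiting = turnaround − burst: P0=4, P1=0, P2=0
Total waiting = 4 + 0 + 0 = 4

4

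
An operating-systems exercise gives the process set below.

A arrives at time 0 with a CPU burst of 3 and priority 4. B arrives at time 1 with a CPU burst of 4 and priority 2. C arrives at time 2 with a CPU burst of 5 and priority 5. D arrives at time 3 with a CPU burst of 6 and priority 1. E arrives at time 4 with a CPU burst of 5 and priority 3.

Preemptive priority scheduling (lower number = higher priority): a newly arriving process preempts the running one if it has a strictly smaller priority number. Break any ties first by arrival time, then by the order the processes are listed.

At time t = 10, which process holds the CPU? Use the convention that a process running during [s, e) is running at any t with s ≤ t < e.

Gantt: | A 0-1 | B 1-3 | D 3-9 | B 9-11 | E 11-16 | A 16-18 | C 18-23 |
Completion: A=18  B=11  C=23  D=9  E=16

B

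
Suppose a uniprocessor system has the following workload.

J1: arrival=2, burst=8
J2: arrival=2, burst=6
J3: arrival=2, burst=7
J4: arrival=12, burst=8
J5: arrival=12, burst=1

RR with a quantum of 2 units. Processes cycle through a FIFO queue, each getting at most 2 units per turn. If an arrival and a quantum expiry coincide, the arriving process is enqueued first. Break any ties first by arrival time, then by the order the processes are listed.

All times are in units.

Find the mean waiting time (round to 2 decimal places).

Gantt: | idle 0-2 | J1 2-4 | J2 4-6 | J3 6-8 | J1 8-10 | J2 10-12 | J3 12-14 | J1 14-16 | J4 16-18 | J5 18-19 | J2 19-21 | J3 21-23 | J1 23-25 | J4 25-27 | J3 27-28 | J4 28-32 |
Completion: J1=25  J2=21  J3=28  J4=32  J5=19
Waiting times: J1=15, J2=13, J3=19, J4=12, J5=6
Average waiting = (15+13+19+12+6) / 5 = 65/5 = 13.00

13.00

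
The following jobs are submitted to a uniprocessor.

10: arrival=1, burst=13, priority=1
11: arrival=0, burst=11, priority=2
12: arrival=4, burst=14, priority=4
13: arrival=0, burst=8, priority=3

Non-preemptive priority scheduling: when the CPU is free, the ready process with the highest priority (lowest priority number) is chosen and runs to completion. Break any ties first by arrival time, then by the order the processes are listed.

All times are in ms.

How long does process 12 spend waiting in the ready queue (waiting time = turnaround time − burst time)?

Gantt: | 11 0-11 | 10 11-24 | 13 24-32 | 12 32-46 |
Completion: 10=24  11=11  12=46  13=32
Waiting(12) = turnaround − burst = 42 − 14 = 28

28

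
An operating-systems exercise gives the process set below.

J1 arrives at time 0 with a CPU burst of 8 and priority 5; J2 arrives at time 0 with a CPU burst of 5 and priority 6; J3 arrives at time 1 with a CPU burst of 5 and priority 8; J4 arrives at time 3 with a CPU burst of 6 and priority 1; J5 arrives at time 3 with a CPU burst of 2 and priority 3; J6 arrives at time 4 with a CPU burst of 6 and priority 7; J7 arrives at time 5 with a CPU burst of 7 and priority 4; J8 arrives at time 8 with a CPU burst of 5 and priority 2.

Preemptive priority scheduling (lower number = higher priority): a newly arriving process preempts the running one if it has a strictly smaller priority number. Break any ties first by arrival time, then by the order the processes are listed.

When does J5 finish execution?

16

Schedule: | J1 0-3 | J4 3-9 | J8 9-14 | J5 14-16 | J7 16-23 | J1 23-28 | J2 28-33 | J6 33-39 | J3 39-44 |
Completion: J1=28  J2=33  J3=44  J4=9  J5=16  J6=39  J7=23  J8=14
Turnaround (C−A): J1=28  J2=33  J3=43  J4=6  J5=13  J6=35  J7=18  J8=6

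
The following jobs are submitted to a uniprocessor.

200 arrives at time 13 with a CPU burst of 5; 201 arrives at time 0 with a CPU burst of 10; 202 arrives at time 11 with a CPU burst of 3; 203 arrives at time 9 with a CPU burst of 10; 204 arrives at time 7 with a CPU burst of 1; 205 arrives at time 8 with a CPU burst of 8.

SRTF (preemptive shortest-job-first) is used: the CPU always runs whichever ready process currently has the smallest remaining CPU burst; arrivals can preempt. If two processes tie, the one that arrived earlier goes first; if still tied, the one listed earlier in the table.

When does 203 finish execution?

37

Gantt: | 201 0-7 | 204 7-8 | 201 8-11 | 202 11-14 | 200 14-19 | 205 19-27 | 203 27-37 |
Completion: 200=19  201=11  202=14  203=37  204=8  205=27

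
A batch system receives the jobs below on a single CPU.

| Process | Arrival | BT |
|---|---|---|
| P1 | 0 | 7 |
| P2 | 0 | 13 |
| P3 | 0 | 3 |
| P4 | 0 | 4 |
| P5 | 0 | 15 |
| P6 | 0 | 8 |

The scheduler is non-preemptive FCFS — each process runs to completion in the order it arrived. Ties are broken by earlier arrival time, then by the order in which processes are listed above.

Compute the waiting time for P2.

7

Gantt: | P1 0-7 | P2 7-20 | P3 20-23 | P4 23-27 | P5 27-42 | P6 42-50 |
Completion: P1=7  P2=20  P3=23  P4=27  P5=42  P6=50
Turnaround (C−A): P1=7  P2=20  P3=23  P4=27  P5=42  P6=50
Waiting(P2) = turnaround − burst = 20 − 13 = 7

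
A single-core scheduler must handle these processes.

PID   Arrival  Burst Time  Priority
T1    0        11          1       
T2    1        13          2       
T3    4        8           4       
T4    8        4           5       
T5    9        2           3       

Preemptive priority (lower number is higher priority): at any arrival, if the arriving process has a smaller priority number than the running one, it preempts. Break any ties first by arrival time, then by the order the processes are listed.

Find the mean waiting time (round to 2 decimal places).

14.60

Timeline: | T1 0-11 | T2 11-24 | T5 24-26 | T3 26-34 | T4 34-38 |
Completion: T1=11  T2=24  T3=34  T4=38  T5=26
Turnaround (C−A): T1=11  T2=23  T3=30  T4=30  T5=17
Waiting times: T1=0, T2=10, T3=22, T4=26, T5=15
Average waiting = (0+10+22+26+15) / 5 = 73/5 = 14.60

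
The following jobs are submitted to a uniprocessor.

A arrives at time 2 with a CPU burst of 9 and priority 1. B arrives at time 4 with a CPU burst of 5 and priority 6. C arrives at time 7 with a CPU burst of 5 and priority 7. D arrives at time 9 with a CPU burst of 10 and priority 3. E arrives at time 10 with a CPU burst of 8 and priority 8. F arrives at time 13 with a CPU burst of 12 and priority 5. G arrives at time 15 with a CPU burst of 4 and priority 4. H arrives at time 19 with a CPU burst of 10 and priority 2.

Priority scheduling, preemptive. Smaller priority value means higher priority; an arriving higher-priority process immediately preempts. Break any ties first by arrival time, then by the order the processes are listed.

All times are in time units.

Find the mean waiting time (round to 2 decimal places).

23.13

Timeline: | idle 0-2 | A 2-11 | D 11-19 | H 19-29 | D 29-31 | G 31-35 | F 35-47 | B 47-52 | C 52-57 | E 57-65 |
Completion: A=11  B=52  C=57  D=31  E=65  F=47  G=35  H=29
Waiting times: A=0, B=43, C=45, D=12, E=47, F=22, G=16, H=0
Average waiting = (0+43+45+12+47+22+16+0) / 8 = 185/8 = 23.13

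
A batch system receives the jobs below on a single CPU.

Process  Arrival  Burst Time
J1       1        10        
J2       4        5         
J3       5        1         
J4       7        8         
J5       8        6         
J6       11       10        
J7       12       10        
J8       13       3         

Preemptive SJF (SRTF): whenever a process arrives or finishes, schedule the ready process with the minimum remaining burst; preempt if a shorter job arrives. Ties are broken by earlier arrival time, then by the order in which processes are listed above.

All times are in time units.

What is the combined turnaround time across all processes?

Schedule: | idle 0-1 | J1 1-4 | J2 4-5 | J3 5-6 | J2 6-10 | J5 10-16 | J8 16-19 | J1 19-26 | J4 26-34 | J6 34-44 | J7 44-54 |
Completion: J1=26  J2=10  J3=6  J4=34  J5=16  J6=44  J7=54  J8=19
Turnaround = completion − arrival: J1=25, J2=6, J3=1, J4=27, J5=8, J6=33, J7=42, J8=6
Total turnaround = 25 + 6 + 1 + 27 + 8 + 33 + 42 + 6 = 148

148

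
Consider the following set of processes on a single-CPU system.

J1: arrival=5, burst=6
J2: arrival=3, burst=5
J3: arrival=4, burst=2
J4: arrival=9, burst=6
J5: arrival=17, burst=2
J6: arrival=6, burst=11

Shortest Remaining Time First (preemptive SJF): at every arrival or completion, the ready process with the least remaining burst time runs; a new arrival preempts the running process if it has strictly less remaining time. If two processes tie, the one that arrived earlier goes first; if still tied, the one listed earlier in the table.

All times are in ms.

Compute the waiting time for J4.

9

Schedule: | idle 0-3 | J2 3-4 | J3 4-6 | J2 6-10 | J1 10-16 | J4 16-17 | J5 17-19 | J4 19-24 | J6 24-35 |
Completion: J1=16  J2=10  J3=6  J4=24  J5=19  J6=35
Waiting(J4) = turnaround − burst = 15 − 6 = 9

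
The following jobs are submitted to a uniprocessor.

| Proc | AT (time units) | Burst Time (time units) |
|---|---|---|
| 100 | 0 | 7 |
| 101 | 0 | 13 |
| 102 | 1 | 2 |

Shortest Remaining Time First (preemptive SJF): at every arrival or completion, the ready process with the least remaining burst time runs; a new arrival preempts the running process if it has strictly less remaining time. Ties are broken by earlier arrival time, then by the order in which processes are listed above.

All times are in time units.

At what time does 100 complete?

Schedule: | 100 0-1 | 102 1-3 | 100 3-9 | 101 9-22 |
Completion: 100=9  101=22  102=3

9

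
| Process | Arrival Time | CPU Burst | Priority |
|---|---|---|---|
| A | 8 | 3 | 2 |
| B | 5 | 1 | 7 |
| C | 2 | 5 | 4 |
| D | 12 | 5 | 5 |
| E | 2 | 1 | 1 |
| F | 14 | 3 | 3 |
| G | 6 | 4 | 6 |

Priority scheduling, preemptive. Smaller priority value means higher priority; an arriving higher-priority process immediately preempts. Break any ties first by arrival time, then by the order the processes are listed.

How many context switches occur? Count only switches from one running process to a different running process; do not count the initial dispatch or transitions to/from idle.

Schedule: | idle 0-2 | E 2-3 | C 3-8 | A 8-11 | G 11-12 | D 12-14 | F 14-17 | D 17-20 | G 20-23 | B 23-24 |
Completion: A=11  B=24  C=8  D=20  E=3  F=17  G=23

8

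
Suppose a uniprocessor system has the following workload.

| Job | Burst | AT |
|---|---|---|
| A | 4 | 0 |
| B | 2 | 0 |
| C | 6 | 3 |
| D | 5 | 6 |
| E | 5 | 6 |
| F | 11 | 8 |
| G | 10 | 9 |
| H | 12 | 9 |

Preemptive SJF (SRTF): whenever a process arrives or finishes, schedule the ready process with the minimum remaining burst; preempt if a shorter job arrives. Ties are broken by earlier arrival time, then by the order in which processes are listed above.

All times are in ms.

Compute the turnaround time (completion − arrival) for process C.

Schedule: | B 0-2 | A 2-6 | D 6-11 | E 11-16 | C 16-22 | G 22-32 | F 32-43 | H 43-55 |
Completion: A=6  B=2  C=22  D=11  E=16  F=43  G=32  H=55
Turnaround (C−A): A=6  B=2  C=19  D=5  E=10  F=35  G=23  H=46
Turnaround(C) = completion − arrival = 22 − 3 = 19

19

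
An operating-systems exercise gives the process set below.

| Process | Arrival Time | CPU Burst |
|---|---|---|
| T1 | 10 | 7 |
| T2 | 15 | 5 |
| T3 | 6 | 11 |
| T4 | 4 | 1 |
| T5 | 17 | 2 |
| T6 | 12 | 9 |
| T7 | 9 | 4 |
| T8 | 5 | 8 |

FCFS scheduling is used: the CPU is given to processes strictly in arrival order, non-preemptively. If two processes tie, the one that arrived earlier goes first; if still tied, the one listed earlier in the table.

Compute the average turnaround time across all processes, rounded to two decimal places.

21.38

Timeline: | idle 0-4 | T4 4-5 | T8 5-13 | T3 13-24 | T7 24-28 | T1 28-35 | T6 35-44 | T2 44-49 | T5 49-51 |
Completion: T1=35  T2=49  T3=24  T4=5  T5=51  T6=44  T7=28  T8=13
Turnaround (C−A): T1=25  T2=34  T3=18  T4=1  T5=34  T6=32  T7=19  T8=8
Turnaround times: T1=25, T2=34, T3=18, T4=1, T5=34, T6=32, T7=19, T8=8
Average turnaround = (25+34+18+1+34+32+19+8) / 8 = 171/8 = 21.38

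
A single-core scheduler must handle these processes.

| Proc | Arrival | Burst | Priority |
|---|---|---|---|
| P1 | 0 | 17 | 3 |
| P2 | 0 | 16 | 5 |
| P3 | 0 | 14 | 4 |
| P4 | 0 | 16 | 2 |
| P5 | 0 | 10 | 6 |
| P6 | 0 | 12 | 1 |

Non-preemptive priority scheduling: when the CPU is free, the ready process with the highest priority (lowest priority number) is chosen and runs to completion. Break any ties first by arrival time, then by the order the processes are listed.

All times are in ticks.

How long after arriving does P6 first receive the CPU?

Gantt: | P6 0-12 | P4 12-28 | P1 28-45 | P3 45-59 | P2 59-75 | P5 75-85 |
Completion: P1=45  P2=75  P3=59  P4=28  P5=85  P6=12
Turnaround (C−A): P1=45  P2=75  P3=59  P4=28  P5=85  P6=12
Response(P6) = first start − arrival = 0 − 0 = 0

0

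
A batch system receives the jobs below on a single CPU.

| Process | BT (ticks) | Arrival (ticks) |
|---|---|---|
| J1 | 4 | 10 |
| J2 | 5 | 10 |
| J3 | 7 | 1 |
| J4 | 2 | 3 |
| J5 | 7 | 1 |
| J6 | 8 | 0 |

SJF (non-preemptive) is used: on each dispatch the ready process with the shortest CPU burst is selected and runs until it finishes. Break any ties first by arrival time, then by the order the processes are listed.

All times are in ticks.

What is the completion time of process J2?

Schedule: | J6 0-8 | J4 8-10 | J1 10-14 | J2 14-19 | J3 19-26 | J5 26-33 |
Completion: J1=14  J2=19  J3=26  J4=10  J5=33  J6=8
Turnaround (C−A): J1=4  J2=9  J3=25  J4=7  J5=32  J6=8

19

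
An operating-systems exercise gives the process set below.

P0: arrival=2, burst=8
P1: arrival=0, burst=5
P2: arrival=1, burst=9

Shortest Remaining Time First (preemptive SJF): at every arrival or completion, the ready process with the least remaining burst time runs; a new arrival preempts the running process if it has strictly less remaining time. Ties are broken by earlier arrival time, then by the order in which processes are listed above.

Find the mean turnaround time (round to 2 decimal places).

12.33

Schedule: | P1 0-5 | P0 5-13 | P2 13-22 |
Completion: P0=13  P1=5  P2=22
Turnaround (C−A): P0=11  P1=5  P2=21
Turnaround times: P0=11, P1=5, P2=21
Average turnaround = (11+5+21) / 3 = 37/3 = 12.33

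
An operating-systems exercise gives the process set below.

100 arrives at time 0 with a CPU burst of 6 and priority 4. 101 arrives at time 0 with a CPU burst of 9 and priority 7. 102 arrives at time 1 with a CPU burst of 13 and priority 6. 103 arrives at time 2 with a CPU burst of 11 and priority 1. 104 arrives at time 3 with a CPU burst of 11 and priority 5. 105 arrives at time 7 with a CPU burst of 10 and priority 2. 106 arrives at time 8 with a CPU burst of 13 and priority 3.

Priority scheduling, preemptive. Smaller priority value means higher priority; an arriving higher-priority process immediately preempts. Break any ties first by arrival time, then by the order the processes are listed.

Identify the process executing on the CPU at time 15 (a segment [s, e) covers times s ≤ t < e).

105

Schedule: | 100 0-2 | 103 2-13 | 105 13-23 | 106 23-36 | 100 36-40 | 104 40-51 | 102 51-64 | 101 64-73 |
Completion: 100=40  101=73  102=64  103=13  104=51  105=23  106=36
Turnaround (C−A): 100=40  101=73  102=63  103=11  104=48  105=16  106=28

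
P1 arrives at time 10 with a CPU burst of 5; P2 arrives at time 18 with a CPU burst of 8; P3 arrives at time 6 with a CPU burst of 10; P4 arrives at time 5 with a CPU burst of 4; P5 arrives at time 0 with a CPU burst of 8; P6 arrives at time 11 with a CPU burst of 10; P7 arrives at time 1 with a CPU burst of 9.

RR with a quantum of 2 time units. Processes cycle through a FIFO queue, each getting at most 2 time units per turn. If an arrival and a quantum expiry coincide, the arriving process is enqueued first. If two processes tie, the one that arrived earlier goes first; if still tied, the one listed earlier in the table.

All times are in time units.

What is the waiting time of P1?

25

Gantt: | P5 0-2 | P7 2-4 | P5 4-6 | P7 6-8 | P4 8-10 | P3 10-12 | P5 12-14 | P7 14-16 | P1 16-18 | P4 18-20 | P6 20-22 | P3 22-24 | P5 24-26 | P7 26-28 | P2 28-30 | P1 30-32 | P6 32-34 | P3 34-36 | P7 36-37 | P2 37-39 | P1 39-40 | P6 40-42 | P3 42-44 | P2 44-46 | P6 46-48 | P3 48-50 | P2 50-52 | P6 52-54 |
Completion: P1=40  P2=52  P3=50  P4=20  P5=26  P6=54  P7=37
Turnaround (C−A): P1=30  P2=34  P3=44  P4=15  P5=26  P6=43  P7=36
Waiting(P1) = turnaround − burst = 30 − 5 = 25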